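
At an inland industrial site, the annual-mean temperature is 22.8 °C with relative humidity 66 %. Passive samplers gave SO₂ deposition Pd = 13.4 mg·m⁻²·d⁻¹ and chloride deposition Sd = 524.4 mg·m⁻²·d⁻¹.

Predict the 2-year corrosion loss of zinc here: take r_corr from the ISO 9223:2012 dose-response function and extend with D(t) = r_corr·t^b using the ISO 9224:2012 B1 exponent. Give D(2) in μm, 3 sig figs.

D(2) = 13.4 μm

zinc: f(T) = -0.071·(T−10) [T>10 °C] = -0.9088
  sulphur-dioxide contribution → 0.3391 μm/a
  chloride contribution → 7.315 μm/a
  ⇒ r_corr(zinc) = 7.654 μm/a
Power-law: D(2) = r_corr · 2^0.813
  D(2) = 7.654 × 2^0.813 = 7.654 × 1.757 = 13.45 μm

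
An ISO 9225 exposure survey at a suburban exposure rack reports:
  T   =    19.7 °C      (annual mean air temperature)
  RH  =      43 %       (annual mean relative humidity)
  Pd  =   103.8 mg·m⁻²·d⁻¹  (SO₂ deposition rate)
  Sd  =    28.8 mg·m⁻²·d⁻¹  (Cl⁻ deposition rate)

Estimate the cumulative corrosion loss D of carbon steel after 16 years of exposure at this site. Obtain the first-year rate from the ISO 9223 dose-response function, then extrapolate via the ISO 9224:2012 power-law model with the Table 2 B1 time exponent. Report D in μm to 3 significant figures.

D(16) = 150 μm

carbon steel: temperature factor f = -0.054·(9.7) = -0.5238
  sulphur-dioxide contribution → 27.7 μm/a
  chloride contribution → 7.446 μm/a
  total first-year rate 35.14 μm/a
Long-term exponent b (ISO 9224 Table 2, B1) = 0.523
  D(16) = 35.14 × 16^0.523 = 35.14 × 4.263 = 149.8 μm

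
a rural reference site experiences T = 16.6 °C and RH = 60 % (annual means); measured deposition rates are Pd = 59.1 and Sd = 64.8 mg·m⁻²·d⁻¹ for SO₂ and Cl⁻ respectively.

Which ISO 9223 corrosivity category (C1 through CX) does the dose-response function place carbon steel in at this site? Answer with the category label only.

C4

carbon steel: f(T) = -0.054·(T−10) [T>10 °C] = -0.3564
  Pd branch = 1.77·Pd^0.52·e^(0.02·RH+f) = 34.32 μm/a
  Cl⁻ term: 0.102·64.8^0.62·exp(0.033·60+0.04·16.6) = 19.06
  sum: 34.32 + 19.06 → r_corr = 53.38 μm/a
53.4 μm/a falls in (50, 80] for carbon steel → category C4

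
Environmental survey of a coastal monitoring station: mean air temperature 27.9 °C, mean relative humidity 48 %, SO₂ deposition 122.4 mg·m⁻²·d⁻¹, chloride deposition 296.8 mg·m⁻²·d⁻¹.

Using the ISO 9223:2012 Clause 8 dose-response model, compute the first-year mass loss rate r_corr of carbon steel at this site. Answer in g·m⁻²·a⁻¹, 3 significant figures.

carbon steel: f(T) = -0.054·(T−10) [T>10 °C] = -0.9666
  sulphur-dioxide contribution → 21.42 μm/a
  chloride contribution → 51.78 μm/a
  ⇒ r_corr(carbon steel) = 73.19 μm/a
Convert to mass loss: 73.19 μm/a × 7.85 g/cm³ = 574.6 g·m⁻²·a⁻¹

r_corr = 575 g·m⁻²·a⁻¹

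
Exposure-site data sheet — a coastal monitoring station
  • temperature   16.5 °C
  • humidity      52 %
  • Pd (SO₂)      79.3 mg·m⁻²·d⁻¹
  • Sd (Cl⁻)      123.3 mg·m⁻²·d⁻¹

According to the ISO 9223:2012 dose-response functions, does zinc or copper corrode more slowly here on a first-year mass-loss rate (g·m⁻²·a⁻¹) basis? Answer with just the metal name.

copper

zinc: temperature factor f = -0.071·(6.5) = -0.4615
  SO₂ term: 0.0129·79.3^0.44·exp(0.046·52-0.4615) = 0.6091
  Cl⁻ term: 0.0175·123.3^0.57·exp(0.008·52+0.085·16.5) = 1.677
  sum: 0.6091 + 1.677 → r_corr = 2.287 μm/a
  mass loss = 2.287 μm/a × 7.14 g/cm³ = 16.33 g·m⁻²·a⁻¹
copper: f(T) = -0.080·(T−10) [T>10 °C] = -0.5200
  SO₂ term: 0.0053·79.3^0.26·exp(0.059·52-0.5200) = 0.2112
  Cl⁻ term: 0.01025·123.3^0.27·exp(0.036·52+0.049·16.5) = 0.5488
  r_corr = 0.2112 + 0.5488 = 0.76 μm/a
  mass loss = 0.76 μm/a × 8.96 g/cm³ = 6.809 g·m⁻²·a⁻¹
Ordering by g·m⁻²·a⁻¹: zinc (16.3) > copper (6.81)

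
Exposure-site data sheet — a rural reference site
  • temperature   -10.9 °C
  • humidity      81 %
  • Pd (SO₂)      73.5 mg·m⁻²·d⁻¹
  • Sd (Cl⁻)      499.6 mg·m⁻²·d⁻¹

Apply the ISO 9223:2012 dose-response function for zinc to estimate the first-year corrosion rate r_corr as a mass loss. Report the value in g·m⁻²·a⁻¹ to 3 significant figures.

r_corr = 14.7 g·m⁻²·a⁻¹

zinc: T≤10 °C ⇒ hinge +0.038·(-10.9−10) = -0.7942
  SO₂ term: 0.0129·73.5^0.44·exp(0.046·81-0.7942) = 1.603
  Sd branch = 0.0175·Sd^0.57·e^(0.008·RH+0.085·T) = 0.4574 μm/a
  r_corr = 1.603 + 0.4574 = 2.061 μm/a
Convert to mass loss: 2.061 μm/a × 7.14 g/cm³ = 14.71 g·m⁻²·a⁻¹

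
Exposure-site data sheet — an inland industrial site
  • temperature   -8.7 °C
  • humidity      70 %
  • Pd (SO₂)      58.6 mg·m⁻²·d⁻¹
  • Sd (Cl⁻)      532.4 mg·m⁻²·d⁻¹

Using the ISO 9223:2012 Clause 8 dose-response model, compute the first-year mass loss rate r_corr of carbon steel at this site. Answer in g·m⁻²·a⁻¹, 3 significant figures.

r_corr = 307 g·m⁻²·a⁻¹

carbon steel: f(T) = +0.150·(T−10) [T≤10 °C] = -2.8050
  SO₂ term: 1.77·58.6^0.52·exp(0.02·70-2.8050) = 3.607
  Cl⁻ term: 0.102·532.4^0.62·exp(0.033·70+0.04·-8.7) = 35.56
  r_corr = 3.607 + 35.56 = 39.17 μm/a
Convert to mass loss: 39.17 μm/a × 7.85 g/cm³ = 307.5 g·m⁻²·a⁻¹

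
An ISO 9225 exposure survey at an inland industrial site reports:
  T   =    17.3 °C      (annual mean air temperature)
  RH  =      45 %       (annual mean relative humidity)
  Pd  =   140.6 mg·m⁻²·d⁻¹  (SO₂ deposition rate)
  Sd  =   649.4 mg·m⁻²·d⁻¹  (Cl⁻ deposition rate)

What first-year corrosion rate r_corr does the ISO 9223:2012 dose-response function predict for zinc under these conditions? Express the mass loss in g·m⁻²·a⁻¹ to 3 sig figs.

zinc: f(T) = -0.071·(T−10) [T>10 °C] = -0.5183
  sulphur-dioxide contribution → 0.5365 μm/a
  chloride contribution → 4.377 μm/a
  ⇒ r_corr(zinc) = 4.913 μm/a
Convert to mass loss: 4.913 μm/a × 7.14 g/cm³ = 35.08 g·m⁻²·a⁻¹

r_corr = 35.1 g·m⁻²·a⁻¹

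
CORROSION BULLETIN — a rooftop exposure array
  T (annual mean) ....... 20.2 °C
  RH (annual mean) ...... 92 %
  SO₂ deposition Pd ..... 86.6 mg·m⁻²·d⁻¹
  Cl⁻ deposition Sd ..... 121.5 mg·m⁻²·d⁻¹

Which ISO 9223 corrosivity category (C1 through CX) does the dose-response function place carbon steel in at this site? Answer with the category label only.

C5

carbon steel: f(T) = -0.054·(T−10) [T>10 °C] = -0.5508
  SO₂ term: 1.77·86.6^0.52·exp(0.02·92-0.5508) = 65.37
  Cl⁻ term: 0.102·121.5^0.62·exp(0.033·92+0.04·20.2) = 93.43
  sum: 65.37 + 93.43 → r_corr = 158.8 μm/a
159 μm/a falls in (80, 200] for carbon steel → category C5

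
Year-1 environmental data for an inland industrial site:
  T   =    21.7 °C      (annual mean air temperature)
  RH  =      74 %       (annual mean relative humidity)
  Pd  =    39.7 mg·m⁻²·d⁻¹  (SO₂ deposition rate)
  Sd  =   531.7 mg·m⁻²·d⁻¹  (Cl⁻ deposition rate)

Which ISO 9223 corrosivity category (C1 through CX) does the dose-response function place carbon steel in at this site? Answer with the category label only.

carbon steel: T>10 °C ⇒ hinge -0.054·(21.7−10) = -0.6318
  Pd branch = 1.77·Pd^0.52·e^(0.02·RH+f) = 28.04 μm/a
  Sd branch = 0.102·Sd^0.62·e^(0.033·RH+0.04·T) = 136.8 μm/a
  r_corr = 28.04 + 136.8 = 164.8 μm/a
ISO 9223 Table 2 (carbon steel): 80 < 165 ≤ 200 μm/a ⇒ C5

C5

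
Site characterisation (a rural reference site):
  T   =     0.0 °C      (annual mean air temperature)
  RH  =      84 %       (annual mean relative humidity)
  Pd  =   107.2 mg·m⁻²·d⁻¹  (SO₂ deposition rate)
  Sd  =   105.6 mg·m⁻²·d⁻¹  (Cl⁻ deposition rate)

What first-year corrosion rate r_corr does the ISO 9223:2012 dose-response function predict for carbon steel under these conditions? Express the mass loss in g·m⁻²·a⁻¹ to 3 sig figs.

r_corr = 419 g·m⁻²·a⁻¹

carbon steel: T≤10 °C ⇒ hinge +0.150·(0.0−10) = -1.5000
  Pd branch = 1.77·Pd^0.52·e^(0.02·RH+f) = 24.09 μm/a
  Cl⁻ term: 0.102·105.6^0.62·exp(0.033·84+0.04·0.0) = 29.32
  r_corr = 24.09 + 29.32 = 53.41 μm/a
Convert to mass loss: 53.41 μm/a × 7.85 g/cm³ = 419.3 g·m⁻²·a⁻¹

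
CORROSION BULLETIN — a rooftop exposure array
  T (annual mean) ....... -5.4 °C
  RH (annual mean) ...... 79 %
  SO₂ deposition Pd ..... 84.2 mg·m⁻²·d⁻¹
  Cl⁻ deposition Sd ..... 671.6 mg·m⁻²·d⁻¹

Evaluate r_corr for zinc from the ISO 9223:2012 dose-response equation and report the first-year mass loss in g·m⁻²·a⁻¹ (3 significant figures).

r_corr = 19.7 g·m⁻²·a⁻¹

zinc: f(T) = +0.038·(T−10) [T≤10 °C] = -0.5852
  Pd branch = 0.0129·Pd^0.44·e^(0.046·RH+f) = 1.913 μm/a
  Sd branch = 0.0175·Sd^0.57·e^(0.008·RH+0.085·T) = 0.8504 μm/a
  r_corr = 1.913 + 0.8504 = 2.764 μm/a
Convert to mass loss: 2.764 μm/a × 7.14 g/cm³ = 19.73 g·m⁻²·a⁻¹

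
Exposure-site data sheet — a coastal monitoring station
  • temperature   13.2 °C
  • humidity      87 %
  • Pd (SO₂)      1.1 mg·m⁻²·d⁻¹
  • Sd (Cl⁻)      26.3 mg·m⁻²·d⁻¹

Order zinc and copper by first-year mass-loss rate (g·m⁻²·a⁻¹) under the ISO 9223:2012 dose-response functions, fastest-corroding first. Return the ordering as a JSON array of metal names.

["copper", "zinc"]

zinc: T>10 °C ⇒ hinge -0.071·(13.2−10) = -0.2272
  Pd branch = 0.0129·Pd^0.44·e^(0.046·RH+f) = 0.5864 μm/a
  Cl⁻ term: 0.0175·26.3^0.57·exp(0.008·87+0.085·13.2) = 0.695
  sum: 0.5864 + 0.695 → r_corr = 1.281 μm/a
  mass loss = 1.281 μm/a × 7.14 g/cm³ = 9.149 g·m⁻²·a⁻¹
copper: temperature factor f = -0.080·(3.2) = -0.2560
  Pd branch = 0.0053·Pd^0.26·e^(0.059·RH+f) = 0.713 μm/a
  Cl⁻ term: 0.01025·26.3^0.27·exp(0.036·87+0.049·13.2) = 1.084
  sum: 0.713 + 1.084 → r_corr = 1.797 μm/a
  mass loss = 1.797 μm/a × 8.96 g/cm³ = 16.11 g·m⁻²·a⁻¹
Ordering by g·m⁻²·a⁻¹: copper (16.1) > zinc (9.15)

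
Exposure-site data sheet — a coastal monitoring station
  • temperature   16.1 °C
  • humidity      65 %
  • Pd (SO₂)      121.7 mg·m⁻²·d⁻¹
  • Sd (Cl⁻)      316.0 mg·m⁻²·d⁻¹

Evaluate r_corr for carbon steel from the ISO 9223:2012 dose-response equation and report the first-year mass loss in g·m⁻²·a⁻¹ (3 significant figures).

carbon steel: T>10 °C ⇒ hinge -0.054·(16.1−10) = -0.3294
  Pd branch = 1.77·Pd^0.52·e^(0.02·RH+f) = 56.73 μm/a
  Sd branch = 0.102·Sd^0.62·e^(0.033·RH+0.04·T) = 58.84 μm/a
  sum: 56.73 + 58.84 → r_corr = 115.6 μm/a
Convert to mass loss: 115.6 μm/a × 7.85 g/cm³ = 907.2 g·m⁻²·a⁻¹

r_corr = 907 g·m⁻²·a⁻¹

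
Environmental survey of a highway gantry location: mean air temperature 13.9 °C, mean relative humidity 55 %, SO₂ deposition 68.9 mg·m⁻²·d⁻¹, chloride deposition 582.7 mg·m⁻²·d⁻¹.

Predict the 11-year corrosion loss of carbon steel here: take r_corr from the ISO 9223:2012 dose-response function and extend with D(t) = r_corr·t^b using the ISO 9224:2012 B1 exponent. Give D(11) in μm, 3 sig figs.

D(11) = 335 μm

carbon steel: f(T) = -0.054·(T−10) [T>10 °C] = -0.2106
  sulphur-dioxide contribution → 38.91 μm/a
  chloride contribution → 56.61 μm/a
  ⇒ r_corr(carbon steel) = 95.52 μm/a
Power-law: D(11) = r_corr · 11^0.523
  D(11) = 95.52 × 11^0.523 = 95.52 × 3.505 = 334.8 μm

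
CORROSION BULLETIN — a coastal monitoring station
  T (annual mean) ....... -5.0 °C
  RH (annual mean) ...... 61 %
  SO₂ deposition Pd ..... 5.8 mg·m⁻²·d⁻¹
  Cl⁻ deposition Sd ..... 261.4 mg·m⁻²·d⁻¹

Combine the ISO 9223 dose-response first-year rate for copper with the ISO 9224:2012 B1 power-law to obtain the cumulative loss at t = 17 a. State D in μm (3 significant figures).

copper: f(T) = +0.126·(T−10) [T≤10 °C] = -1.8900
  SO₂ term: 0.0053·5.8^0.26·exp(0.059·61-1.8900) = 0.04624
  Cl⁻ term: 0.01025·261.4^0.27·exp(0.036·61+0.049·-5.0) = 0.3241
  r_corr = 0.04624 + 0.3241 = 0.3704 μm/a
ISO 9224: D(t) = r_corr · t^b with b = 0.667 (copper, B1)
  D(17) = 0.3704 × 17^0.667 = 0.3704 × 6.618 = 2.451 μm

D(17) = 2.45 μm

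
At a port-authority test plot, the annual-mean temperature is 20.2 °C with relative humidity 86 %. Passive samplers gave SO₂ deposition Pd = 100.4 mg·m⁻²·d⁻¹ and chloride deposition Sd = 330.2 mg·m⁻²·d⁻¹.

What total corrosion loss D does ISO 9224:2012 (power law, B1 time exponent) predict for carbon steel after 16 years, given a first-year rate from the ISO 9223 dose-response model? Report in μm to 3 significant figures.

carbon steel: temperature factor f = -0.054·(10.2) = -0.5508
  sulphur-dioxide contribution → 62.61 μm/a
  chloride contribution → 142.5 μm/a
  total first-year rate 205.1 μm/a
Long-term exponent b (ISO 9224 Table 2, B1) = 0.523
  D(16) = 205.1 × 16^0.523 = 205.1 × 4.263 = 874.3 μm

D(16) = 874 μm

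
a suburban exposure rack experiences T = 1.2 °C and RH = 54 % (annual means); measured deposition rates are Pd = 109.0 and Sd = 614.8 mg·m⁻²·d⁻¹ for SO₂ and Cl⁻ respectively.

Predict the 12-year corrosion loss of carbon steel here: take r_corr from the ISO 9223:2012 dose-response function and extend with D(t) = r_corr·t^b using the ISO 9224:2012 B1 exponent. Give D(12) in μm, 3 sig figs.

carbon steel: temperature factor f = +0.150·(-8.8) = -1.3200
  Pd branch = 1.77·Pd^0.52·e^(0.02·RH+f) = 15.97 μm/a
  Sd branch = 0.102·Sd^0.62·e^(0.033·RH+0.04·T) = 34.07 μm/a
  sum: 15.97 + 34.07 → r_corr = 50.04 μm/a
ISO 9224: D(t) = r_corr · t^b with b = 0.523 (carbon steel, B1)
  D(12) = 50.04 × 12^0.523 = 50.04 × 3.668 = 183.5 μm

D(12) = 184 μm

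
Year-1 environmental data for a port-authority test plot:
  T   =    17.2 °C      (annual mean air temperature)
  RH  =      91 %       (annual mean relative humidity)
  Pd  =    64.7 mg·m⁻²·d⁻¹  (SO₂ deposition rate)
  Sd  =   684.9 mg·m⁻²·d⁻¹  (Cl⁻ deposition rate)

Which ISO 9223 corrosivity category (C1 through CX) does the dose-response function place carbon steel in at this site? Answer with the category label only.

CX

carbon steel: T>10 °C ⇒ hinge -0.054·(17.2−10) = -0.3888
  SO₂ term: 1.77·64.7^0.52·exp(0.02·91-0.3888) = 64.74
  Cl⁻ term: 0.102·684.9^0.62·exp(0.033·91+0.04·17.2) = 234.2
  sum: 64.74 + 234.2 → r_corr = 299 μm/a
299 μm/a falls in (200, 700] for carbon steel → category CX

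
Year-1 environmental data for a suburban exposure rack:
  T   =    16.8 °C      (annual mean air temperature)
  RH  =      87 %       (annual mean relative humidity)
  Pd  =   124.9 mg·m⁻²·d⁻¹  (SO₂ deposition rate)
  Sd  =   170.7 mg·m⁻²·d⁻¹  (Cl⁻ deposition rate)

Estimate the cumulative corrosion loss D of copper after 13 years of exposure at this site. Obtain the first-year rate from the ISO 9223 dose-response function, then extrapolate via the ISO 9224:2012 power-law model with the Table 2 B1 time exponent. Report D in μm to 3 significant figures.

D(13) = 22.0 μm

copper: T>10 °C ⇒ hinge -0.080·(16.8−10) = -0.5440
  Pd branch = 0.0053·Pd^0.26·e^(0.059·RH+f) = 1.83 μm/a
  Cl⁻ term: 0.01025·170.7^0.27·exp(0.036·87+0.049·16.8) = 2.144
  sum: 1.83 + 2.144 → r_corr = 3.973 μm/a
ISO 9224: D(t) = r_corr · t^b with b = 0.667 (copper, B1)
  D(13) = 3.973 × 13^0.667 = 3.973 × 5.534 = 21.99 μm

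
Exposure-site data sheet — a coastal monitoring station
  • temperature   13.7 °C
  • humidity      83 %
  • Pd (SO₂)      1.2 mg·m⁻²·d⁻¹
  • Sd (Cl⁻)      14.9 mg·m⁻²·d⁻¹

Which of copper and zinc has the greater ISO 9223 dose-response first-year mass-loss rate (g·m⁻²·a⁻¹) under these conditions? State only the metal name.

copper

copper: f(T) = -0.080·(T−10) [T>10 °C] = -0.2960
  Pd branch = 0.0053·Pd^0.26·e^(0.059·RH+f) = 0.5534 μm/a
  Sd branch = 0.01025·Sd^0.27·e^(0.036·RH+0.049·T) = 0.8255 μm/a
  r_corr = 0.5534 + 0.8255 = 1.379 μm/a
  mass loss = 1.379 μm/a × 8.96 g/cm³ = 12.35 g·m⁻²·a⁻¹
zinc: f(T) = -0.071·(T−10) [T>10 °C] = -0.2627
  SO₂ term: 0.0129·1.2^0.44·exp(0.046·83-0.2627) = 0.4892
  Sd branch = 0.0175·Sd^0.57·e^(0.008·RH+0.085·T) = 0.508 μm/a
  r_corr = 0.4892 + 0.508 = 0.9972 μm/a
  mass loss = 0.9972 μm/a × 7.14 g/cm³ = 7.12 g·m⁻²·a⁻¹
Ordering by g·m⁻²·a⁻¹: copper (12.4) > zinc (7.12)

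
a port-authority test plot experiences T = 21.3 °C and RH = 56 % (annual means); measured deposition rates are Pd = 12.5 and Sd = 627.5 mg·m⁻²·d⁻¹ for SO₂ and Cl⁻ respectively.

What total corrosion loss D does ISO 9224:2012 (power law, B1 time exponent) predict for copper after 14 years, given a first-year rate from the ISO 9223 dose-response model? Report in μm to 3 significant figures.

copper: temperature factor f = -0.080·(11.3) = -0.9040
  SO₂ term: 0.0053·12.5^0.26·exp(0.059·56-0.9040) = 0.1127
  Sd branch = 0.01025·Sd^0.27·e^(0.036·RH+0.049·T) = 1.244 μm/a
  r_corr = 0.1127 + 1.244 = 1.357 μm/a
Long-term exponent b (ISO 9224 Table 2, B1) = 0.667
  D(14) = 1.357 × 14^0.667 = 1.357 × 5.814 = 7.889 μm

D(14) = 7.89 μm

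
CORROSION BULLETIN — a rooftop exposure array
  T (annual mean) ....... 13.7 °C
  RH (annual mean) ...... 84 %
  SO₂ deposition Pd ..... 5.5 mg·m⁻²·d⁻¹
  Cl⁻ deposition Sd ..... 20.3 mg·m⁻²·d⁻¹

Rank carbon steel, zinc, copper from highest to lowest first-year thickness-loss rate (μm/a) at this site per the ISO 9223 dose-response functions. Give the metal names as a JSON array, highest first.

["carbon steel", "copper", "zinc"]

carbon steel: f(T) = -0.054·(T−10) [T>10 °C] = -0.1998
  sulphur-dioxide contribution → 18.87 μm/a
  chloride contribution → 18.24 μm/a
  total first-year rate 37.11 μm/a
zinc: f(T) = -0.071·(T−10) [T>10 °C] = -0.2627
  sulphur-dioxide contribution → 1.001 μm/a
  chloride contribution → 0.6108 μm/a
  ⇒ r_corr(zinc) = 1.612 μm/a
copper: f(T) = -0.080·(T−10) [T>10 °C] = -0.2960
  sulphur-dioxide contribution → 0.8721 μm/a
  chloride contribution → 0.9302 μm/a
  total first-year rate 1.802 μm/a
Ordering by μm/a: carbon steel (37.1) > copper (1.8) > zinc (1.61)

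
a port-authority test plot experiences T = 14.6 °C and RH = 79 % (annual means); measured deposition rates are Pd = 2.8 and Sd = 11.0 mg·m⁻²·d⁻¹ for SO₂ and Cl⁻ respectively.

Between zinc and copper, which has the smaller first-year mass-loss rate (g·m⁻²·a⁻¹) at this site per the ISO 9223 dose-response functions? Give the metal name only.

zinc

zinc: f(T) = -0.071·(T−10) [T>10 °C] = -0.3266
  Pd branch = 0.0129·Pd^0.44·e^(0.046·RH+f) = 0.5543 μm/a
  Sd branch = 0.0175·Sd^0.57·e^(0.008·RH+0.085·T) = 0.4468 μm/a
  r_corr = 0.5543 + 0.4468 = 1.001 μm/a
  mass loss = 1.001 μm/a × 7.14 g/cm³ = 7.147 g·m⁻²·a⁻¹
copper: T>10 °C ⇒ hinge -0.080·(14.6−10) = -0.3680
  SO₂ term: 0.0053·2.8^0.26·exp(0.059·79-0.3680) = 0.5069
  Sd branch = 0.01025·Sd^0.27·e^(0.036·RH+0.049·T) = 0.6882 μm/a
  sum: 0.5069 + 0.6882 → r_corr = 1.195 μm/a
  mass loss = 1.195 μm/a × 8.96 g/cm³ = 10.71 g·m⁻²·a⁻¹
Ordering by g·m⁻²·a⁻¹: copper (10.7) > zinc (7.15)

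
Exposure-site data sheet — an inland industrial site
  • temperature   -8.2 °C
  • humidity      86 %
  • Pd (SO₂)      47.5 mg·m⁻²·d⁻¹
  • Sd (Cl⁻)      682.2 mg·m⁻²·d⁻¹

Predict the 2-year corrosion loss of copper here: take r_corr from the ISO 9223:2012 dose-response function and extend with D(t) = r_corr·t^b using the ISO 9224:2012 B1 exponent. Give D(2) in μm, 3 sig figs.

D(2) = 1.77 μm

copper: temperature factor f = +0.126·(-18.2) = -2.2932
  SO₂ term: 0.0053·47.5^0.26·exp(0.059·86-2.2932) = 0.2333
  Cl⁻ term: 0.01025·682.2^0.27·exp(0.036·86+0.049·-8.2) = 0.883
  r_corr = 0.2333 + 0.883 = 1.116 μm/a
Power-law: D(2) = r_corr · 2^0.667
  D(2) = 1.116 × 2^0.667 = 1.116 × 1.588 = 1.772 μm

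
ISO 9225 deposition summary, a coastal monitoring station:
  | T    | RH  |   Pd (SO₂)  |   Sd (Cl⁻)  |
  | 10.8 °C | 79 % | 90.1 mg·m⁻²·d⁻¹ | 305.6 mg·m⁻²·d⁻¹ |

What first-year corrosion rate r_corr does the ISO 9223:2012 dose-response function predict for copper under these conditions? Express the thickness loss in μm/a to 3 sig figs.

r_corr = 3.10 μm/a

copper: f(T) = -0.080·(T−10) [T>10 °C] = -0.0640
  Pd branch = 0.0053·Pd^0.26·e^(0.059·RH+f) = 1.694 μm/a
  Cl⁻ term: 0.01025·305.6^0.27·exp(0.036·79+0.049·10.8) = 1.402
  sum: 1.694 + 1.402 → r_corr = 3.096 μm/a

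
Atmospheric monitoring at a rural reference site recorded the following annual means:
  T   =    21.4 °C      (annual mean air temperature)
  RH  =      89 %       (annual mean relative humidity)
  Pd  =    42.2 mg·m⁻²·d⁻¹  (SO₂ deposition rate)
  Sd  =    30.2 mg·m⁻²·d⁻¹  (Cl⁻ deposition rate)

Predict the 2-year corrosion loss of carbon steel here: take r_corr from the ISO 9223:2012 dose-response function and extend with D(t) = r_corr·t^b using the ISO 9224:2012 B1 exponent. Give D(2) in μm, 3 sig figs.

D(2) = 111 μm

carbon steel: T>10 °C ⇒ hinge -0.054·(21.4−10) = -0.6156
  SO₂ term: 1.77·42.2^0.52·exp(0.02·89-0.6156) = 39.7
  Sd branch = 0.102·Sd^0.62·e^(0.033·RH+0.04·T) = 37.45 μm/a
  r_corr = 39.7 + 37.45 = 77.16 μm/a
Long-term exponent b (ISO 9224 Table 2, B1) = 0.523
  D(2) = 77.16 × 2^0.523 = 77.16 × 1.437 = 110.9 μm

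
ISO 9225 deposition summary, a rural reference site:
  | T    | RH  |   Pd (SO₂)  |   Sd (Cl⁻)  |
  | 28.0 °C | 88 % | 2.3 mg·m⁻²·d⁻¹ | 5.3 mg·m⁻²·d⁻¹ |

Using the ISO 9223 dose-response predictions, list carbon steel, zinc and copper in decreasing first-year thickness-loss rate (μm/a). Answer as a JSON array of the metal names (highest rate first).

["carbon steel", "copper", "zinc"]

carbon steel: f(T) = -0.054·(T−10) [T>10 °C] = -0.9720
  SO₂ term: 1.77·2.3^0.52·exp(0.02·88-0.9720) = 6.002
  Sd branch = 0.102·Sd^0.62·e^(0.033·RH+0.04·T) = 16.04 μm/a
  r_corr = 6.002 + 16.04 = 22.04 μm/a
zinc: temperature factor f = -0.071·(18.0) = -1.2780
  SO₂ term: 0.0129·2.3^0.44·exp(0.046·88-1.2780) = 0.297
  Cl⁻ term: 0.0175·5.3^0.57·exp(0.008·88+0.085·28.0) = 0.9891
  r_corr = 0.297 + 0.9891 = 1.286 μm/a
copper: T>10 °C ⇒ hinge -0.080·(28.0−10) = -1.4400
  Pd branch = 0.0053·Pd^0.26·e^(0.059·RH+f) = 0.2804 μm/a
  Cl⁻ term: 0.01025·5.3^0.27·exp(0.036·88+0.049·28.0) = 1.507
  sum: 0.2804 + 1.507 → r_corr = 1.787 μm/a
Ordering by μm/a: carbon steel (22) > copper (1.79) > zinc (1.29)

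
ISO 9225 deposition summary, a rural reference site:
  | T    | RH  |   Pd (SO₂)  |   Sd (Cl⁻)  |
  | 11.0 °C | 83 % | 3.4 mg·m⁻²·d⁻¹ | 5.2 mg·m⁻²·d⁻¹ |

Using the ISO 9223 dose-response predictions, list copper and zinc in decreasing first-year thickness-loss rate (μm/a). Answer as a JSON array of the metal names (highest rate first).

["copper", "zinc"]

copper: temperature factor f = -0.080·(1.0) = -0.0800
  Pd branch = 0.0053·Pd^0.26·e^(0.059·RH+f) = 0.9004 μm/a
  Sd branch = 0.01025·Sd^0.27·e^(0.036·RH+0.049·T) = 0.5443 μm/a
  r_corr = 0.9004 + 0.5443 = 1.445 μm/a
zinc: temperature factor f = -0.071·(1.0) = -0.0710
  SO₂ term: 0.0129·3.4^0.44·exp(0.046·83-0.0710) = 0.937
  Sd branch = 0.0175·Sd^0.57·e^(0.008·RH+0.085·T) = 0.2216 μm/a
  sum: 0.937 + 0.2216 → r_corr = 1.159 μm/a
Ordering by μm/a: copper (1.44) > zinc (1.16)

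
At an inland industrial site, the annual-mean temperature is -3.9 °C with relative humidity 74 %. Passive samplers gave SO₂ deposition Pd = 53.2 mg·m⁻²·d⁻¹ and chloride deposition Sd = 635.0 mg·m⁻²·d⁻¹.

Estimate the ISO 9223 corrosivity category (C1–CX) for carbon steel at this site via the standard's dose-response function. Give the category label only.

carbon steel: temperature factor f = +0.150·(-13.9) = -2.0850
  Pd branch = 1.77·Pd^0.52·e^(0.02·RH+f) = 7.633 μm/a
  Sd branch = 0.102·Sd^0.62·e^(0.033·RH+0.04·T) = 54.84 μm/a
  sum: 7.633 + 54.84 → r_corr = 62.48 μm/a
Category bounds: 50…80 μm/a bracket r_corr ⇒ C4

C4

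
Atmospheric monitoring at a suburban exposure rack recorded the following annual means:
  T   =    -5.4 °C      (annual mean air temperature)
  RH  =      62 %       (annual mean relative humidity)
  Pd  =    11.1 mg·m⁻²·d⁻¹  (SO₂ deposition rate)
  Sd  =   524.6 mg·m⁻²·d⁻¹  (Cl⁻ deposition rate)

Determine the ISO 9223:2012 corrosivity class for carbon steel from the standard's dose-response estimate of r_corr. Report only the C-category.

carbon steel: f(T) = +0.150·(T−10) [T≤10 °C] = -2.3100
  sulphur-dioxide contribution → 2.122 μm/a
  chloride contribution → 30.88 μm/a
  ⇒ r_corr(carbon steel) = 33 μm/a
ISO 9223 Table 2 (carbon steel): 25 < 33 ≤ 50 μm/a ⇒ C3

C3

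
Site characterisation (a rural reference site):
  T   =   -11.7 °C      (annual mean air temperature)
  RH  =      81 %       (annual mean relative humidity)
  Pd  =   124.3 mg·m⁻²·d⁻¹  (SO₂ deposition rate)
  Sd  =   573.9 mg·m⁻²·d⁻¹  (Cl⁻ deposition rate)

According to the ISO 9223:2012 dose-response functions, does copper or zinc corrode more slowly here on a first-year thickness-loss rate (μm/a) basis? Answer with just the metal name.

copper: temperature factor f = +0.126·(-21.7) = -2.7342
  sulphur-dioxide contribution → 0.1435 μm/a
  chloride contribution → 0.593 μm/a
  total first-year rate 0.7365 μm/a
zinc: temperature factor f = +0.038·(-21.7) = -0.8246
  sulphur-dioxide contribution → 1.96 μm/a
  chloride contribution → 0.4625 μm/a
  total first-year rate 2.422 μm/a
Ordering by μm/a: zinc (2.42) > copper (0.736)

copper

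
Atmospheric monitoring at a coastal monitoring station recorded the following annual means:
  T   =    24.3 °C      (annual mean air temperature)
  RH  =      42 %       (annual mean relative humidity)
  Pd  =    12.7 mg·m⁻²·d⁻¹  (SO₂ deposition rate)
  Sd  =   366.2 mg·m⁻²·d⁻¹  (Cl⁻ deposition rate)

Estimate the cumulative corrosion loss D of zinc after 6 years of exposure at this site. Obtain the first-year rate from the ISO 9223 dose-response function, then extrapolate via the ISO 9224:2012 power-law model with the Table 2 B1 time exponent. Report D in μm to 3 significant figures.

D(6) = 24.4 μm

zinc: temperature factor f = -0.071·(14.3) = -1.0153
  SO₂ term: 0.0129·12.7^0.44·exp(0.046·42-1.0153) = 0.09871
  Sd branch = 0.0175·Sd^0.57·e^(0.008·RH+0.085·T) = 5.589 μm/a
  sum: 0.09871 + 5.589 → r_corr = 5.687 μm/a
ISO 9224: D(t) = r_corr · t^b with b = 0.813 (zinc, B1)
  D(6) = 5.687 × 6^0.813 = 5.687 × 4.292 = 24.41 μm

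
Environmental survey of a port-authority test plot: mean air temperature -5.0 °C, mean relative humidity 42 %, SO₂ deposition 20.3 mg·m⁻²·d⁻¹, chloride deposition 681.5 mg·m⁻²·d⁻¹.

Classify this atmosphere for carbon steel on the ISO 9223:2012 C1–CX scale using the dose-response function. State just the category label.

carbon steel: f(T) = +0.150·(T−10) [T≤10 °C] = -2.2500
  Pd branch = 1.77·Pd^0.52·e^(0.02·RH+f) = 2.068 μm/a
  Sd branch = 0.102·Sd^0.62·e^(0.033·RH+0.04·T) = 19.07 μm/a
  sum: 2.068 + 19.07 → r_corr = 21.14 μm/a
ISO 9223 Table 2 (carbon steel): 1.3 < 21.1 ≤ 25 μm/a ⇒ C2

C2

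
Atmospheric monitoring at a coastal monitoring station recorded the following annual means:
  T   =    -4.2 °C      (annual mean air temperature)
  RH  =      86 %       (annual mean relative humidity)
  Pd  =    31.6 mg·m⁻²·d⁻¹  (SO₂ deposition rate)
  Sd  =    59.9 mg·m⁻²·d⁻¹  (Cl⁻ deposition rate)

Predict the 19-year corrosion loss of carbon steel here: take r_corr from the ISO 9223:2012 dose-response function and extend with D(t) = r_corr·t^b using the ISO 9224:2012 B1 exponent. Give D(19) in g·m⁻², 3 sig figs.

D(19) = 941 g·m⁻²

carbon steel: temperature factor f = +0.150·(-14.2) = -2.1300
  Pd branch = 1.77·Pd^0.52·e^(0.02·RH+f) = 7.075 μm/a
  Cl⁻ term: 0.102·59.9^0.62·exp(0.033·86+0.04·-4.2) = 18.63
  r_corr = 7.075 + 18.63 = 25.7 μm/a
ISO 9224: D(t) = r_corr · t^b with b = 0.523 (carbon steel, B1)
  D(19) = 25.7 × 19^0.523 = 25.7 × 4.664 = 119.9 μm
  Mass loss = 119.9 μm × 7.85 g/cm³ = 941.1 g·m⁻²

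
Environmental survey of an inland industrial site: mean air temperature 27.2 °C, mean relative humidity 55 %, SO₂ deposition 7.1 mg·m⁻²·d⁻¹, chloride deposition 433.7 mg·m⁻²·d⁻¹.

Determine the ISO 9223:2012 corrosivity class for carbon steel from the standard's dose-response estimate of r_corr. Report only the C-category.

C5

carbon steel: T>10 °C ⇒ hinge -0.054·(27.2−10) = -0.9288
  SO₂ term: 1.77·7.1^0.52·exp(0.02·55-0.9288) = 5.821
  Cl⁻ term: 0.102·433.7^0.62·exp(0.033·55+0.04·27.2) = 80.24
  r_corr = 5.821 + 80.24 = 86.07 μm/a
86.1 μm/a falls in (80, 200] for carbon steel → category C5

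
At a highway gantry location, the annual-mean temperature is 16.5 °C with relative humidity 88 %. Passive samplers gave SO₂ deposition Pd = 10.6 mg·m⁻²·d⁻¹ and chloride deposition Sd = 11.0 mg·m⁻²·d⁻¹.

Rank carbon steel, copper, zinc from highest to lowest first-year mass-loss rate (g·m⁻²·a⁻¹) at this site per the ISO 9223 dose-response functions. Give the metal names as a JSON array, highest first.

["carbon steel", "copper", "zinc"]

carbon steel: temperature factor f = -0.054·(6.5) = -0.3510
  SO₂ term: 1.77·10.6^0.52·exp(0.02·88-0.3510) = 24.72
  Sd branch = 0.102·Sd^0.62·e^(0.033·RH+0.04·T) = 15.93 μm/a
  sum: 24.72 + 15.93 → r_corr = 40.65 μm/a
  mass loss = 40.65 μm/a × 7.85 g/cm³ = 319.1 g·m⁻²·a⁻¹
copper: f(T) = -0.080·(T−10) [T>10 °C] = -0.5200
  SO₂ term: 0.0053·10.6^0.26·exp(0.059·88-0.5200) = 1.047
  Cl⁻ term: 0.01025·11.0^0.27·exp(0.036·88+0.049·16.5) = 1.044
  sum: 1.047 + 1.044 → r_corr = 2.091 μm/a
  mass loss = 2.091 μm/a × 8.96 g/cm³ = 18.74 g·m⁻²·a⁻¹
zinc: T>10 °C ⇒ hinge -0.071·(16.5−10) = -0.4615
  SO₂ term: 0.0129·10.6^0.44·exp(0.046·88-0.4615) = 1.316
  Cl⁻ term: 0.0175·11.0^0.57·exp(0.008·88+0.085·16.5) = 0.5643
  sum: 1.316 + 0.5643 → r_corr = 1.88 μm/a
  mass loss = 1.88 μm/a × 7.14 g/cm³ = 13.43 g·m⁻²·a⁻¹
Ordering by g·m⁻²·a⁻¹: carbon steel (319) > copper (18.7) > zinc (13.4)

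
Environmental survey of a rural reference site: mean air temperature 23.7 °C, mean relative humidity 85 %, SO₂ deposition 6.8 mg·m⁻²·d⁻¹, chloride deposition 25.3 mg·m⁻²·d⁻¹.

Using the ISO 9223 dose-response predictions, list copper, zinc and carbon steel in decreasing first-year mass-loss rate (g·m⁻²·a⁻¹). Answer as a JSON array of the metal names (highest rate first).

["carbon steel", "copper", "zinc"]

copper: T>10 °C ⇒ hinge -0.080·(23.7−10) = -1.0960
  sulphur-dioxide contribution → 0.4393 μm/a
  chloride contribution → 1.671 μm/a
  total first-year rate 2.11 μm/a
  mass loss = 2.11 μm/a × 8.96 g/cm³ = 18.9 g·m⁻²·a⁻¹
zinc: f(T) = -0.071·(T−10) [T>10 °C] = -0.9727
  sulphur-dioxide contribution → 0.5656 μm/a
  chloride contribution → 1.633 μm/a
  total first-year rate 2.199 μm/a
  mass loss = 2.199 μm/a × 7.14 g/cm³ = 15.7 g·m⁻²·a⁻¹
carbon steel: temperature factor f = -0.054·(13.7) = -0.7398
  sulphur-dioxide contribution → 12.53 μm/a
  chloride contribution → 32.24 μm/a
  ⇒ r_corr(carbon steel) = 44.77 μm/a
  mass loss = 44.77 μm/a × 7.85 g/cm³ = 351.5 g·m⁻²·a⁻¹
Ordering by g·m⁻²·a⁻¹: carbon steel (351) > copper (18.9) > zinc (15.7)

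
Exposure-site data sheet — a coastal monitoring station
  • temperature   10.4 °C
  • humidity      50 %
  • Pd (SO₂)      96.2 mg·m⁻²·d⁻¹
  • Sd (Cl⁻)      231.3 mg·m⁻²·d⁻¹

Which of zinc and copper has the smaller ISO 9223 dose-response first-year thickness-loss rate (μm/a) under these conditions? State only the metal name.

zinc: f(T) = -0.071·(T−10) [T>10 °C] = -0.0284
  sulphur-dioxide contribution → 0.9327 μm/a
  chloride contribution → 1.407 μm/a
  ⇒ r_corr(zinc) = 2.34 μm/a
copper: T>10 °C ⇒ hinge -0.080·(10.4−10) = -0.0320
  sulphur-dioxide contribution → 0.3215 μm/a
  chloride contribution → 0.4488 μm/a
  ⇒ r_corr(copper) = 0.7703 μm/a
Ordering by μm/a: zinc (2.34) > copper (0.77)

copper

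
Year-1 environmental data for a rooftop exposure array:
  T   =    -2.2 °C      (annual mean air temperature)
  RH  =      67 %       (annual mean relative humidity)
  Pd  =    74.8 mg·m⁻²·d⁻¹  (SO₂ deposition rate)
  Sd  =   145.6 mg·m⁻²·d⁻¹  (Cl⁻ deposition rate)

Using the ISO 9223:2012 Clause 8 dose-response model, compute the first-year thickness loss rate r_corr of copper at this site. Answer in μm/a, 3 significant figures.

copper: T≤10 °C ⇒ hinge +0.126·(-2.2−10) = -1.5372
  sulphur-dioxide contribution → 0.1822 μm/a
  chloride contribution → 0.394 μm/a
  ⇒ r_corr(copper) = 0.5762 μm/a

r_corr = 0.576 μm/a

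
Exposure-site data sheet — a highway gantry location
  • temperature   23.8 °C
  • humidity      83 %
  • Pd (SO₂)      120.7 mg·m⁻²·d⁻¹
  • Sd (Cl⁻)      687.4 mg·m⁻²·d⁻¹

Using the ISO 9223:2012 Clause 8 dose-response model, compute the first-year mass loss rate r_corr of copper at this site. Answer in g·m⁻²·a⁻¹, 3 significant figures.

r_corr = 41.5 g·m⁻²·a⁻¹

copper: T>10 °C ⇒ hinge -0.080·(23.8−10) = -1.1040
  Pd branch = 0.0053·Pd^0.26·e^(0.059·RH+f) = 0.8181 μm/a
  Cl⁻ term: 0.01025·687.4^0.27·exp(0.036·83+0.049·23.8) = 3.81
  r_corr = 0.8181 + 3.81 = 4.628 μm/a
Convert to mass loss: 4.628 μm/a × 8.96 g/cm³ = 41.47 g·m⁻²·a⁻¹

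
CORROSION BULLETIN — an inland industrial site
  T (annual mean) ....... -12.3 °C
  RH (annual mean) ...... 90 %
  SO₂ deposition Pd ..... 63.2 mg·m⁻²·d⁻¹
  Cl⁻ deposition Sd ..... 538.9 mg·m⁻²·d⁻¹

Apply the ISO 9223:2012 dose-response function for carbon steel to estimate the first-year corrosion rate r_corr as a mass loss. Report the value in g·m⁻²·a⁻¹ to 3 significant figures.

carbon steel: temperature factor f = +0.150·(-22.3) = -3.3450
  Pd branch = 1.77·Pd^0.52·e^(0.02·RH+f) = 3.261 μm/a
  Sd branch = 0.102·Sd^0.62·e^(0.033·RH+0.04·T) = 60.02 μm/a
  r_corr = 3.261 + 60.02 = 63.28 μm/a
Convert to mass loss: 63.28 μm/a × 7.85 g/cm³ = 496.8 g·m⁻²·a⁻¹

r_corr = 497 g·m⁻²·a⁻¹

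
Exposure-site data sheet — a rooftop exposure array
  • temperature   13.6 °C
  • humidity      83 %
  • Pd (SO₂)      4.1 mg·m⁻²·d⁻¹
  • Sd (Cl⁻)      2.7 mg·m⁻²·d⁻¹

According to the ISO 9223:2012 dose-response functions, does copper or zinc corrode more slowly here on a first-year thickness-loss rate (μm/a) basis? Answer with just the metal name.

zinc

copper: temperature factor f = -0.080·(3.6) = -0.2880
  sulphur-dioxide contribution → 0.7678 μm/a
  chloride contribution → 0.5179 μm/a
  total first-year rate 1.286 μm/a
zinc: f(T) = -0.071·(T−10) [T>10 °C] = -0.2556
  sulphur-dioxide contribution → 0.846 μm/a
  chloride contribution → 0.1903 μm/a
  ⇒ r_corr(zinc) = 1.036 μm/a
Ordering by μm/a: copper (1.29) > zinc (1.04)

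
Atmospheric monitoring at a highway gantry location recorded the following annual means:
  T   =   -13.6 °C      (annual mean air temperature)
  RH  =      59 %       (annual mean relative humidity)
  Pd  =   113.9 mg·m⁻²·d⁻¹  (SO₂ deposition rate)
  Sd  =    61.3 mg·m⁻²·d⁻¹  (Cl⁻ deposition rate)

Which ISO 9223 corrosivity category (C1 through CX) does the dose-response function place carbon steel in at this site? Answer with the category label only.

C2

carbon steel: T≤10 °C ⇒ hinge +0.150·(-13.6−10) = -3.5400
  Pd branch = 1.77·Pd^0.52·e^(0.02·RH+f) = 1.961 μm/a
  Cl⁻ term: 0.102·61.3^0.62·exp(0.033·59+0.04·-13.6) = 5.323
  r_corr = 1.961 + 5.323 = 7.284 μm/a
7.28 μm/a falls in (1.3, 25] for carbon steel → category C2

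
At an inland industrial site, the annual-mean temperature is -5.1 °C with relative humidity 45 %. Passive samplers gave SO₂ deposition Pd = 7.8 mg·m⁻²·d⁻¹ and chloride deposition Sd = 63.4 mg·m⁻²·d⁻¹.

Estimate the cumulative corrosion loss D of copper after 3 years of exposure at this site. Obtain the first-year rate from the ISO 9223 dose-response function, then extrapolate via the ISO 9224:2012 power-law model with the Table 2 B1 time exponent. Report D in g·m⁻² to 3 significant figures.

copper: T≤10 °C ⇒ hinge +0.126·(-5.1−10) = -1.9026
  sulphur-dioxide contribution → 0.01919 μm/a
  chloride contribution → 0.1237 μm/a
  total first-year rate 0.1429 μm/a
Long-term exponent b (ISO 9224 Table 2, B1) = 0.667
  D(3) = 0.1429 × 3^0.667 = 0.1429 × 2.081 = 0.2973 μm
  Mass loss = 0.2973 μm × 8.96 g/cm³ = 2.664 g·m⁻²

D(3) = 2.66 g·m⁻²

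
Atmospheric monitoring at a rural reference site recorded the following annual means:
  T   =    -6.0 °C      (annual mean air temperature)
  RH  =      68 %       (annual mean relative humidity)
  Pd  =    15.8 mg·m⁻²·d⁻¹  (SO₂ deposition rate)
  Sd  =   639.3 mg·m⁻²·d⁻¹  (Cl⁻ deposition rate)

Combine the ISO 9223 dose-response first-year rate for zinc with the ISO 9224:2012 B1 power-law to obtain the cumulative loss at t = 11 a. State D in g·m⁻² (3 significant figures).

D(11) = 63.2 g·m⁻²

zinc: temperature factor f = +0.038·(-16.0) = -0.6080
  SO₂ term: 0.0129·15.8^0.44·exp(0.046·68-0.6080) = 0.54
  Sd branch = 0.0175·Sd^0.57·e^(0.008·RH+0.085·T) = 0.7195 μm/a
  sum: 0.54 + 0.7195 → r_corr = 1.26 μm/a
Long-term exponent b (ISO 9224 Table 2, B1) = 0.813
  D(11) = 1.26 × 11^0.813 = 1.26 × 7.025 = 8.849 μm
  Mass loss = 8.849 μm × 7.14 g/cm³ = 63.18 g·m⁻²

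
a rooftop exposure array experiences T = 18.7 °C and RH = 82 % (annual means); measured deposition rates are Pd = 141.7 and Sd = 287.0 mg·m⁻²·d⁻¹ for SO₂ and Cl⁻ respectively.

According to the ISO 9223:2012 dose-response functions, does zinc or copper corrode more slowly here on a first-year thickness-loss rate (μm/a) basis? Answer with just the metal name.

copper

zinc: f(T) = -0.071·(T−10) [T>10 °C] = -0.6177
  Pd branch = 0.0129·Pd^0.44·e^(0.046·RH+f) = 2.674 μm/a
  Sd branch = 0.0175·Sd^0.57·e^(0.008·RH+0.085·T) = 4.161 μm/a
  sum: 2.674 + 4.161 → r_corr = 6.835 μm/a
copper: f(T) = -0.080·(T−10) [T>10 °C] = -0.6960
  Pd branch = 0.0053·Pd^0.26·e^(0.059·RH+f) = 1.209 μm/a
  Cl⁻ term: 0.01025·287.0^0.27·exp(0.036·82+0.049·18.7) = 2.261
  sum: 1.209 + 2.261 → r_corr = 3.47 μm/a
Ordering by μm/a: zinc (6.83) > copper (3.47)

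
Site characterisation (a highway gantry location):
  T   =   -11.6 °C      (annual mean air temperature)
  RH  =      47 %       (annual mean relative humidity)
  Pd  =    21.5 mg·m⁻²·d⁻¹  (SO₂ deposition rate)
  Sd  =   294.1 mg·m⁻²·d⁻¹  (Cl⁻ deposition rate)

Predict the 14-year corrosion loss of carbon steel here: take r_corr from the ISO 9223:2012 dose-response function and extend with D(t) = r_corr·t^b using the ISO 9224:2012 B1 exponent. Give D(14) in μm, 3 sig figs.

carbon steel: f(T) = +0.150·(T−10) [T≤10 °C] = -3.2400
  SO₂ term: 1.77·21.5^0.52·exp(0.02·47-3.2400) = 0.8749
  Sd branch = 0.102·Sd^0.62·e^(0.033·RH+0.04·T) = 10.26 μm/a
  r_corr = 0.8749 + 10.26 = 11.13 μm/a
ISO 9224: D(t) = r_corr · t^b with b = 0.523 (carbon steel, B1)
  D(14) = 11.13 × 14^0.523 = 11.13 × 3.976 = 44.27 μm

D(14) = 44.3 μm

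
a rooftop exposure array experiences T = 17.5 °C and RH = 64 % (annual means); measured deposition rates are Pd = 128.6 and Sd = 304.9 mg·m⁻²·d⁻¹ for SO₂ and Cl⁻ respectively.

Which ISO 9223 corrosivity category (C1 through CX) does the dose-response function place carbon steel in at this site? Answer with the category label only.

C5

carbon steel: f(T) = -0.054·(T−10) [T>10 °C] = -0.4050
  sulphur-dioxide contribution → 53.06 μm/a
  chloride contribution → 58.89 μm/a
  ⇒ r_corr(carbon steel) = 111.9 μm/a
112 μm/a falls in (80, 200] for carbon steel → category C5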